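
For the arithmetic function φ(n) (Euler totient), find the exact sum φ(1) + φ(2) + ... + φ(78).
Σ_{n ≤ 78} φ(n) = 1856

Compute φ(n) for each 1 ≤ n ≤ 78: φ(1) = 1, φ(2) = 1, φ(3) = 2, φ(4) = 2, φ(5) = 4, φ(6) = 2, φ(7) = 6, φ(8) = 4, φ(9) = 6, φ(10) = 4, φ(11) = 10, φ(12) = 4, φ(13) = 12, φ(14) = 6, φ(15) = 8, φ(16) = 8, φ(17) = 16, φ(18) = 6, φ(19) = 18, φ(20) = 8, φ(21) = 12, φ(22) = 10, φ(23) = 22, φ(24) = 8, φ(25) = 20, φ(26) = 12, φ(27) = 18, φ(28) = 12, φ(29) = 28, φ(30) = 8, φ(31) = 30, φ(32) = 16, φ(33) = 20, φ(34) = 16, φ(35) = 24, φ(36) = 12, φ(37) = 36, φ(38) = 18, φ(39) = 24, φ(40) = 16, φ(41) = 40, φ(42) = 12, φ(43) = 42, φ(44) = 20, φ(45) = 24, φ(46) = 22, φ(47) = 46, φ(48) = 16, φ(49) = 42, φ(50) = 20, φ(51) = 32, φ(52) = 24, φ(53) = 52, φ(54) = 18, φ(55) = 40, φ(56) = 24, φ(57) = 36, φ(58) = 28, φ(59) = 58, φ(60) = 16, φ(61) = 60, φ(62) = 30, φ(63) = 36, φ(64) = 32, φ(65) = 48, φ(66) = 20, φ(67) = 66, φ(68) = 32, φ(69) = 44, φ(70) = 24, φ(71) = 70, φ(72) = 24, φ(73) = 72, φ(74) = 36, φ(75) = 40, φ(76) = 36, φ(77) = 60, φ(78) = 24. Summing all 78 values: 1856. (Average order: Σ_{n ≤ x} φ(n) ~ (3/π²) x². For x = 78, (3/π²)·78² ≈ 1849.31.)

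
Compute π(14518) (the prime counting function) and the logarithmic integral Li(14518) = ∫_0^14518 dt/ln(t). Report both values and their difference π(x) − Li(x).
π(14518) = 1699;  Li(14518) ≈ 1726.41;  π(x) − Li(x) ≈ -27.41.

Direct count of primes ≤ 14518 gives π(14518) = 1699. Numerical evaluation of the logarithmic integral gives Li(14518) ≈ 1726.41. The difference π(x) − Li(x) ≈ -27.41 is typically negative for small/moderate x (Li(x) overestimates), though Littlewood's theorem shows this sign changes infinitely often.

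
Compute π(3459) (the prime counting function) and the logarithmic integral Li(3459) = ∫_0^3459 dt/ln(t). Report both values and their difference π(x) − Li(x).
π(3459) = 483;  Li(3459) ≈ 499.57;  π(x) − Li(x) ≈ -16.57.

Direct count of primes ≤ 3459 gives π(3459) = 483. Numerical evaluation of the logarithmic integral gives Li(3459) ≈ 499.57. The difference π(x) − Li(x) ≈ -16.57 is typically negative for small/moderate x (Li(x) overestimates), though Littlewood's theorem shows this sign changes infinitely often.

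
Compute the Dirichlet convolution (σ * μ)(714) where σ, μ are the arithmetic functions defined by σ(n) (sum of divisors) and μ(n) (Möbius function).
(σ * μ)(714) = 714

Divisors of 714: [1, 2, 3, 6, 7, 14, 17, 21, 34, 42, 51, 102, 119, 238, 357, 714]. For each d | 714:
  d = 1: σ(1) · μ(714/1) = 1 · 1 = 1
  d = 2: σ(2) · μ(714/2) = 3 · -1 = -3
  d = 3: σ(3) · μ(714/3) = 4 · -1 = -4
  d = 6: σ(6) · μ(714/6) = 12 · 1 = 12
  d = 7: σ(7) · μ(714/7) = 8 · -1 = -8
  d = 14: σ(14) · μ(714/14) = 24 · 1 = 24
  d = 17: σ(17) · μ(714/17) = 18 · -1 = -18
  d = 21: σ(21) · μ(714/21) = 32 · 1 = 32
  d = 34: σ(34) · μ(714/34) = 54 · 1 = 54
  d = 42: σ(42) · μ(714/42) = 96 · -1 = -96
  d = 51: σ(51) · μ(714/51) = 72 · 1 = 72
  d = 102: σ(102) · μ(714/102) = 216 · -1 = -216
  d = 119: σ(119) · μ(714/119) = 144 · 1 = 144
  d = 238: σ(238) · μ(714/238) = 432 · -1 = -432
  d = 357: σ(357) · μ(714/357) = 576 · -1 = -576
  d = 714: σ(714) · μ(714/714) = 1728 · 1 = 1728
Summing: (σ * μ)(714) = 1 + -3 + -4 + 12 + -8 + 24 + -18 + 32 + 54 + -96 + 72 + -216 + 144 + -432 + -576 + 1728 = 714.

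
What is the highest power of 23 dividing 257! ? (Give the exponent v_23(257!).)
v_23(257!) = 11

Legendre's formula: v_p(n!) = Σ_{k ≥ 1} ⌊n / p^k⌋. For p = 23, n = 257, the terms are:
  ⌊257/23^1⌋ = ⌊257/23⌋ = 11
(the next term ⌊257/23^2⌋ = 0, terminating the sum). Summing: v_23(257!) = 11 = 11.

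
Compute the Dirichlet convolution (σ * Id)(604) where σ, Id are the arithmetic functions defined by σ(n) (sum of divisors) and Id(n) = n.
(σ * Id)(604) = 5151

Divisors of 604: [1, 2, 4, 151, 302, 604]. For each d | 604:
  d = 1: σ(1) · Id(604/1) = 1 · 604 = 604
  d = 2: σ(2) · Id(604/2) = 3 · 302 = 906
  d = 4: σ(4) · Id(604/4) = 7 · 151 = 1057
  d = 151: σ(151) · Id(604/151) = 152 · 4 = 608
  d = 302: σ(302) · Id(604/302) = 456 · 2 = 912
  d = 604: σ(604) · Id(604/604) = 1064 · 1 = 1064
Summing: (σ * Id)(604) = 604 + 906 + 1057 + 608 + 912 + 1064 = 5151.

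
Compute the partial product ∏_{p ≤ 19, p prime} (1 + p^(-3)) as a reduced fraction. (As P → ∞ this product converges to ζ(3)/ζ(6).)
∏ = 223851228120576/189501362017825

The primes p ≤ 19 are [2, 3, 5, 7, 11, 13, 17, 19]. For each, (1 + 1/p^3) = (p^3 + 1)/p^3. Multiplying these fractions over p ∈ [2, 3, 5, 7, 11, 13, 17, 19] gives 223851228120576/189501362017825. (In the limit P → ∞ this tends to ζ(3)/ζ(6).)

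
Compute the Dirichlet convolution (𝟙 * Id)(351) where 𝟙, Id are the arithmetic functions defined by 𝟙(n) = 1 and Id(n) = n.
(𝟙 * Id)(351) = 560

Divisors of 351: [1, 3, 9, 13, 27, 39, 117, 351]. For each d | 351:
  d = 1: 𝟙(1) · Id(351/1) = 1 · 351 = 351
  d = 3: 𝟙(3) · Id(351/3) = 1 · 117 = 117
  d = 9: 𝟙(9) · Id(351/9) = 1 · 39 = 39
  d = 13: 𝟙(13) · Id(351/13) = 1 · 27 = 27
  d = 27: 𝟙(27) · Id(351/27) = 1 · 13 = 13
  d = 39: 𝟙(39) · Id(351/39) = 1 · 9 = 9
  d = 117: 𝟙(117) · Id(351/117) = 1 · 3 = 3
  d = 351: 𝟙(351) · Id(351/351) = 1 · 1 = 1
Summing: (𝟙 * Id)(351) = 351 + 117 + 39 + 27 + 13 + 9 + 3 + 1 = 560.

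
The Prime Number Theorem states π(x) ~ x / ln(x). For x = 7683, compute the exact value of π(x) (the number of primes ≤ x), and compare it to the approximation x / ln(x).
π(7683) = 974;  x/ln(x) ≈ 858.75;  relative error ≈ 11.83%.

Directly count primes up to 7683: π(7683) = 974. The PNT approximation gives 7683/ln(7683) ≈ 7683/8.94677 ≈ 858.75. Relative error (π(x) − x/ln(x)) / π(x) ≈ 11.83%; the approximation is known to undercount slightly (Li(x) is a better estimate).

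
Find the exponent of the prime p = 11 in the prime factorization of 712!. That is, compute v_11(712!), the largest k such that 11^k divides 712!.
v_11(712!) = 69

Legendre's formula: v_p(n!) = Σ_{k ≥ 1} ⌊n / p^k⌋. For p = 11, n = 712, the terms are:
  ⌊712/11^1⌋ = ⌊712/11⌋ = 64
  ⌊712/11^2⌋ = ⌊712/121⌋ = 5
(the next term ⌊712/11^3⌋ = 0, terminating the sum). Summing: v_11(712!) = 64 + 5 = 69.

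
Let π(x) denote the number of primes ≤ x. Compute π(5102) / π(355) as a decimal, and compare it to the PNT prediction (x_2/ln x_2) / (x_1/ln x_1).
π(5102)/π(355) = 682/71 ≈ 9.6056;  PNT prediction ≈ 9.8851.

π(355) = 71 and π(5102) = 682, so π(5102)/π(355) ≈ 9.6056. The PNT-predicted ratio is (5102/ln(5102)) / (355/ln(355)) ≈ 9.8851. The two agree to within a few percent, as expected.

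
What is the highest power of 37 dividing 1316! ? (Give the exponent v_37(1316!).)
v_37(1316!) = 35

Legendre's formula: v_p(n!) = Σ_{k ≥ 1} ⌊n / p^k⌋. For p = 37, n = 1316, the terms are:
  ⌊1316/37^1⌋ = ⌊1316/37⌋ = 35
(the next term ⌊1316/37^2⌋ = 0, terminating the sum). Summing: v_37(1316!) = 35 = 35.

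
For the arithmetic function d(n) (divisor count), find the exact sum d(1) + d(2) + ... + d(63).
Σ_{n ≤ 63} d(n) = 273

Compute d(n) for each 1 ≤ n ≤ 63: d(1) = 1, d(2) = 2, d(3) = 2, d(4) = 3, d(5) = 2, d(6) = 4, d(7) = 2, d(8) = 4, d(9) = 3, d(10) = 4, d(11) = 2, d(12) = 6, d(13) = 2, d(14) = 4, d(15) = 4, d(16) = 5, d(17) = 2, d(18) = 6, d(19) = 2, d(20) = 6, d(21) = 4, d(22) = 4, d(23) = 2, d(24) = 8, d(25) = 3, d(26) = 4, d(27) = 4, d(28) = 6, d(29) = 2, d(30) = 8, d(31) = 2, d(32) = 6, d(33) = 4, d(34) = 4, d(35) = 4, d(36) = 9, d(37) = 2, d(38) = 4, d(39) = 4, d(40) = 8, d(41) = 2, d(42) = 8, d(43) = 2, d(44) = 6, d(45) = 6, d(46) = 4, d(47) = 2, d(48) = 10, d(49) = 3, d(50) = 6, d(51) = 4, d(52) = 6, d(53) = 2, d(54) = 8, d(55) = 4, d(56) = 8, d(57) = 4, d(58) = 4, d(59) = 2, d(60) = 12, d(61) = 2, d(62) = 4, d(63) = 6. Summing all 63 values: 273. (Dirichlet's divisor formula: Σ_{n ≤ x} d(n) = x ln(x) + (2γ − 1) x + O(√x). For x = 63, the asymptotic estimate is ≈ 270.75.)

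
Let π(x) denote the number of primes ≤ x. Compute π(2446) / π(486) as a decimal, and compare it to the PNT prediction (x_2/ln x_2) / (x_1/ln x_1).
π(2446)/π(486) = 362/92 ≈ 3.9348;  PNT prediction ≈ 3.9905.

π(486) = 92 and π(2446) = 362, so π(2446)/π(486) ≈ 3.9348. The PNT-predicted ratio is (2446/ln(2446)) / (486/ln(486)) ≈ 3.9905. The two agree to within a few percent, as expected.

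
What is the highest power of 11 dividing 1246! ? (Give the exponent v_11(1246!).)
v_11(1246!) = 123

Legendre's formula: v_p(n!) = Σ_{k ≥ 1} ⌊n / p^k⌋. For p = 11, n = 1246, the terms are:
  ⌊1246/11^1⌋ = ⌊1246/11⌋ = 113
  ⌊1246/11^2⌋ = ⌊1246/121⌋ = 10
(the next term ⌊1246/11^3⌋ = 0, terminating the sum). Summing: v_11(1246!) = 113 + 10 = 123.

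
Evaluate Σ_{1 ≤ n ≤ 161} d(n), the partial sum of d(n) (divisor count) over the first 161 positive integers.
Σ_{n ≤ 161} d(n) = 846

Compute d(n) for each 1 ≤ n ≤ 161: d(1) = 1, d(2) = 2, d(3) = 2, d(4) = 3, d(5) = 2, d(6) = 4, d(7) = 2, d(8) = 4, d(9) = 3, d(10) = 4, d(11) = 2, d(12) = 6, d(13) = 2, d(14) = 4, d(15) = 4, d(16) = 5, d(17) = 2, d(18) = 6, d(19) = 2, d(20) = 6, d(21) = 4, d(22) = 4, d(23) = 2, d(24) = 8, d(25) = 3, d(26) = 4, d(27) = 4, d(28) = 6, d(29) = 2, d(30) = 8, d(31) = 2, d(32) = 6, d(33) = 4, d(34) = 4, d(35) = 4, d(36) = 9, d(37) = 2, d(38) = 4, d(39) = 4, d(40) = 8, d(41) = 2, d(42) = 8, d(43) = 2, d(44) = 6, d(45) = 6, d(46) = 4, d(47) = 2, d(48) = 10, d(49) = 3, d(50) = 6, d(51) = 4, d(52) = 6, d(53) = 2, d(54) = 8, d(55) = 4, d(56) = 8, d(57) = 4, d(58) = 4, d(59) = 2, d(60) = 12, d(61) = 2, d(62) = 4, d(63) = 6, d(64) = 7, d(65) = 4, d(66) = 8, d(67) = 2, d(68) = 6, d(69) = 4, d(70) = 8, d(71) = 2, d(72) = 12, d(73) = 2, d(74) = 4, d(75) = 6, d(76) = 6, d(77) = 4, d(78) = 8, d(79) = 2, d(80) = 10, d(81) = 5, d(82) = 4, d(83) = 2, d(84) = 12, d(85) = 4, d(86) = 4, d(87) = 4, d(88) = 8, d(89) = 2, d(90) = 12, d(91) = 4, d(92) = 6, d(93) = 4, d(94) = 4, d(95) = 4, d(96) = 12, d(97) = 2, d(98) = 6, d(99) = 6, d(100) = 9, d(101) = 2, d(102) = 8, d(103) = 2, d(104) = 8, d(105) = 8, d(106) = 4, d(107) = 2, d(108) = 12, d(109) = 2, d(110) = 8, d(111) = 4, d(112) = 10, d(113) = 2, d(114) = 8, d(115) = 4, d(116) = 6, d(117) = 6, d(118) = 4, d(119) = 4, d(120) = 16, d(121) = 3, d(122) = 4, d(123) = 4, d(124) = 6, d(125) = 4, d(126) = 12, d(127) = 2, d(128) = 8, d(129) = 4, d(130) = 8, d(131) = 2, d(132) = 12, d(133) = 4, d(134) = 4, d(135) = 8, d(136) = 8, d(137) = 2, d(138) = 8, d(139) = 2, d(140) = 12, d(141) = 4, d(142) = 4, d(143) = 4, d(144) = 15, d(145) = 4, d(146) = 4, d(147) = 6, d(148) = 6, d(149) = 2, d(150) = 12, d(151) = 2, d(152) = 8, d(153) = 6, d(154) = 8, d(155) = 4, d(156) = 12, d(157) = 2, d(158) = 4, d(159) = 4, d(160) = 12, d(161) = 4. Summing all 161 values: 846. (Dirichlet's divisor formula: Σ_{n ≤ x} d(n) = x ln(x) + (2γ − 1) x + O(√x). For x = 161, the asymptotic estimate is ≈ 842.97.)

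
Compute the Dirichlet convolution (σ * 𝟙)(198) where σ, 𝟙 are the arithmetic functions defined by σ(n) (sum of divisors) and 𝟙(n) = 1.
(σ * 𝟙)(198) = 936

Divisors of 198: [1, 2, 3, 6, 9, 11, 18, 22, 33, 66, 99, 198]. For each d | 198:
  d = 1: σ(1) · 𝟙(198/1) = 1 · 1 = 1
  d = 2: σ(2) · 𝟙(198/2) = 3 · 1 = 3
  d = 3: σ(3) · 𝟙(198/3) = 4 · 1 = 4
  d = 6: σ(6) · 𝟙(198/6) = 12 · 1 = 12
  d = 9: σ(9) · 𝟙(198/9) = 13 · 1 = 13
  d = 11: σ(11) · 𝟙(198/11) = 12 · 1 = 12
  d = 18: σ(18) · 𝟙(198/18) = 39 · 1 = 39
  d = 22: σ(22) · 𝟙(198/22) = 36 · 1 = 36
  d = 33: σ(33) · 𝟙(198/33) = 48 · 1 = 48
  d = 66: σ(66) · 𝟙(198/66) = 144 · 1 = 144
  d = 99: σ(99) · 𝟙(198/99) = 156 · 1 = 156
  d = 198: σ(198) · 𝟙(198/198) = 468 · 1 = 468
Summing: (σ * 𝟙)(198) = 1 + 3 + 4 + 12 + 13 + 12 + 39 + 36 + 48 + 144 + 156 + 468 = 936.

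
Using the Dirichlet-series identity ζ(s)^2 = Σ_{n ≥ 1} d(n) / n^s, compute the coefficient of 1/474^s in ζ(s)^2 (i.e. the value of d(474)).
d(474) = 8

ζ(s)^2 = (Σ 1/m^s)(Σ 1/k^s). The coefficient of 1/n^s in the product is the number of ordered pairs (m, k) with mk = n, which equals d(n). For n = 474, divisors are [1, 2, 3, 6, 79, 158, 237, 474], so d(474) = 8.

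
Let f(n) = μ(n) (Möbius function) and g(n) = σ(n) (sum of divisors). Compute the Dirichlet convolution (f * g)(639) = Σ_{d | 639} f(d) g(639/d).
(μ * σ)(639) = 639

Divisors of 639: [1, 3, 9, 71, 213, 639]. For each d | 639:
  d = 1: μ(1) · σ(639/1) = 1 · 936 = 936
  d = 3: μ(3) · σ(639/3) = -1 · 288 = -288
  d = 9: μ(9) · σ(639/9) = 0 · 72 = 0
  d = 71: μ(71) · σ(639/71) = -1 · 13 = -13
  d = 213: μ(213) · σ(639/213) = 1 · 4 = 4
  d = 639: μ(639) · σ(639/639) = 0 · 1 = 0
Summing: (μ * σ)(639) = 936 + -288 + 0 + -13 + 4 + 0 = 639.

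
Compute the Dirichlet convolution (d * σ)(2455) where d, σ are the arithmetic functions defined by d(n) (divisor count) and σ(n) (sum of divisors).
(d * σ)(2455) = 3952

Divisors of 2455: [1, 5, 491, 2455]. For each d | 2455:
  d = 1: d(1) · σ(2455/1) = 1 · 2952 = 2952
  d = 5: d(5) · σ(2455/5) = 2 · 492 = 984
  d = 491: d(491) · σ(2455/491) = 2 · 6 = 12
  d = 2455: d(2455) · σ(2455/2455) = 4 · 1 = 4
Summing: (d * σ)(2455) = 2952 + 984 + 12 + 4 = 3952.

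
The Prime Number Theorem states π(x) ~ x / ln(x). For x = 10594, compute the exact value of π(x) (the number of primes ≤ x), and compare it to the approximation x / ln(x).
π(10594) = 1291;  x/ln(x) ≈ 1143.07;  relative error ≈ 11.46%.

Directly count primes up to 10594: π(10594) = 1291. The PNT approximation gives 10594/ln(10594) ≈ 10594/9.26804 ≈ 1143.07. Relative error (π(x) − x/ln(x)) / π(x) ≈ 11.46%; the approximation is known to undercount slightly (Li(x) is a better estimate).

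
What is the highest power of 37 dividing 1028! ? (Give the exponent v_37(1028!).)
v_37(1028!) = 27

Legendre's formula: v_p(n!) = Σ_{k ≥ 1} ⌊n / p^k⌋. For p = 37, n = 1028, the terms are:
  ⌊1028/37^1⌋ = ⌊1028/37⌋ = 27
(the next term ⌊1028/37^2⌋ = 0, terminating the sum). Summing: v_37(1028!) = 27 = 27.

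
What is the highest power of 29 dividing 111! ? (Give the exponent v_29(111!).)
v_29(111!) = 3

Legendre's formula: v_p(n!) = Σ_{k ≥ 1} ⌊n / p^k⌋. For p = 29, n = 111, the terms are:
  ⌊111/29^1⌋ = ⌊111/29⌋ = 3
(the next term ⌊111/29^2⌋ = 0, terminating the sum). Summing: v_29(111!) = 3 = 3.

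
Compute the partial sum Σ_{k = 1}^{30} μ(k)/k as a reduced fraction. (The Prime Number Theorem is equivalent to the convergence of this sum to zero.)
Σ μ(k)/k = -65721449/2156564410

Values of μ(k) for 1 ≤ k ≤ 30: μ(1) = 1, μ(2) = -1, μ(3) = -1, μ(5) = -1, μ(6) = 1, μ(7) = -1, μ(10) = 1, μ(11) = -1, μ(13) = -1, μ(14) = 1, μ(15) = 1, μ(17) = -1, μ(19) = -1, μ(21) = 1, μ(22) = 1, μ(23) = -1, μ(26) = 1, μ(29) = -1, μ(30) = -1, with μ = 0 on non-squarefree integers. Summing μ(k)/k for k where μ(k) ≠ 0 gives -65721449/2156564410 ≈ -0.0305. (PNT ⟺ this sum → 0 as n → ∞.)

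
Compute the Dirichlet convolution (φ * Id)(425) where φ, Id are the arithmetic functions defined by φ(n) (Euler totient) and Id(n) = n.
(φ * Id)(425) = 2145

Divisors of 425: [1, 5, 17, 25, 85, 425]. For each d | 425:
  d = 1: φ(1) · Id(425/1) = 1 · 425 = 425
  d = 5: φ(5) · Id(425/5) = 4 · 85 = 340
  d = 17: φ(17) · Id(425/17) = 16 · 25 = 400
  d = 25: φ(25) · Id(425/25) = 20 · 17 = 340
  d = 85: φ(85) · Id(425/85) = 64 · 5 = 320
  d = 425: φ(425) · Id(425/425) = 320 · 1 = 320
Summing: (φ * Id)(425) = 425 + 340 + 400 + 340 + 320 + 320 = 2145.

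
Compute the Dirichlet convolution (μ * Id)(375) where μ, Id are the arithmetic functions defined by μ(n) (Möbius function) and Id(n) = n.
(μ * Id)(375) = 200

Divisors of 375: [1, 3, 5, 15, 25, 75, 125, 375]. For each d | 375:
  d = 1: μ(1) · Id(375/1) = 1 · 375 = 375
  d = 3: μ(3) · Id(375/3) = -1 · 125 = -125
  d = 5: μ(5) · Id(375/5) = -1 · 75 = -75
  d = 15: μ(15) · Id(375/15) = 1 · 25 = 25
  d = 25: μ(25) · Id(375/25) = 0 · 15 = 0
  d = 75: μ(75) · Id(375/75) = 0 · 5 = 0
  d = 125: μ(125) · Id(375/125) = 0 · 3 = 0
  d = 375: μ(375) · Id(375/375) = 0 · 1 = 0
Summing: (μ * Id)(375) = 375 + -125 + -75 + 25 + 0 + 0 + 0 + 0 = 200.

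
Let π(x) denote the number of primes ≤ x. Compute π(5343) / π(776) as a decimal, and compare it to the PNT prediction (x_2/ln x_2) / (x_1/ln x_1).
π(5343)/π(776) = 706/137 ≈ 5.1533;  PNT prediction ≈ 5.3376.

π(776) = 137 and π(5343) = 706, so π(5343)/π(776) ≈ 5.1533. The PNT-predicted ratio is (5343/ln(5343)) / (776/ln(776)) ≈ 5.3376. The two agree to within a few percent, as expected.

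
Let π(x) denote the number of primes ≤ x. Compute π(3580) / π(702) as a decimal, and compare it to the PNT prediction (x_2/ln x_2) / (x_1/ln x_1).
π(3580)/π(702) = 500/126 ≈ 3.9683;  PNT prediction ≈ 4.0844.

π(702) = 126 and π(3580) = 500, so π(3580)/π(702) ≈ 3.9683. The PNT-predicted ratio is (3580/ln(3580)) / (702/ln(702)) ≈ 4.0844. The two agree to within a few percent, as expected.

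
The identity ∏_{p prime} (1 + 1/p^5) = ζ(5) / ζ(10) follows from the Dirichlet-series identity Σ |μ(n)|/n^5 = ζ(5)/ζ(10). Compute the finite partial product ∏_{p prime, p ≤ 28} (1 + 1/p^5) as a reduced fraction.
∏ = 2612085852729079932096672771072/2521568243390149185231442932125

The primes p ≤ 28 are [2, 3, 5, 7, 11, 13, 17, 19, 23]. For each, (1 + 1/p^5) = (p^5 + 1)/p^5. Multiplying these fractions over p ∈ [2, 3, 5, 7, 11, 13, 17, 19, 23] gives 2612085852729079932096672771072/2521568243390149185231442932125. (In the limit P → ∞ this tends to ζ(5)/ζ(10).)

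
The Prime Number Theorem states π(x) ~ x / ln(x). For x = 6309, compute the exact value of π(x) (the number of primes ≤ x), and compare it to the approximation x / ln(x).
π(6309) = 820;  x/ln(x) ≈ 721.05;  relative error ≈ 12.07%.

Directly count primes up to 6309: π(6309) = 820. The PNT approximation gives 6309/ln(6309) ≈ 6309/8.74973 ≈ 721.05. Relative error (π(x) − x/ln(x)) / π(x) ≈ 12.07%; the approximation is known to undercount slightly (Li(x) is a better estimate).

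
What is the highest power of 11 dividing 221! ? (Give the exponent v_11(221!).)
v_11(221!) = 21

Legendre's formula: v_p(n!) = Σ_{k ≥ 1} ⌊n / p^k⌋. For p = 11, n = 221, the terms are:
  ⌊221/11^1⌋ = ⌊221/11⌋ = 20
  ⌊221/11^2⌋ = ⌊221/121⌋ = 1
(the next term ⌊221/11^3⌋ = 0, terminating the sum). Summing: v_11(221!) = 20 + 1 = 21.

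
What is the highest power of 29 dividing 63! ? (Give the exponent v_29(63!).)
v_29(63!) = 2

Legendre's formula: v_p(n!) = Σ_{k ≥ 1} ⌊n / p^k⌋. For p = 29, n = 63, the terms are:
  ⌊63/29^1⌋ = ⌊63/29⌋ = 2
(the next term ⌊63/29^2⌋ = 0, terminating the sum). Summing: v_29(63!) = 2 = 2.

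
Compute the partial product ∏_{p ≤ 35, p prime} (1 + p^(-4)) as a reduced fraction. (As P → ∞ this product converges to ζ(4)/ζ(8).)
∏ = 377183486665353545574471751056805902016576/349915921480385530721123181536044923530625

The primes p ≤ 35 are [2, 3, 5, 7, 11, 13, 17, 19, 23, 29, 31]. For each, (1 + 1/p^4) = (p^4 + 1)/p^4. Multiplying these fractions over p ∈ [2, 3, 5, 7, 11, 13, 17, 19, 23, 29, 31] gives 377183486665353545574471751056805902016576/349915921480385530721123181536044923530625. (In the limit P → ∞ this tends to ζ(4)/ζ(8).)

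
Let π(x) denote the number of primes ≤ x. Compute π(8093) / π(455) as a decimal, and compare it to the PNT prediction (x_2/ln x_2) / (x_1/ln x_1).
π(8093)/π(455) = 1018/87 ≈ 11.7011;  PNT prediction ≈ 12.0973.

π(455) = 87 and π(8093) = 1018, so π(8093)/π(455) ≈ 11.7011. The PNT-predicted ratio is (8093/ln(8093)) / (455/ln(455)) ≈ 12.0973. The two agree to within a few percent, as expected.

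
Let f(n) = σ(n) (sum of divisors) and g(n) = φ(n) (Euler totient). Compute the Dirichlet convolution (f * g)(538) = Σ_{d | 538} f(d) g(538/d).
(σ * φ)(538) = 2152

Divisors of 538: [1, 2, 269, 538]. For each d | 538:
  d = 1: σ(1) · φ(538/1) = 1 · 268 = 268
  d = 2: σ(2) · φ(538/2) = 3 · 268 = 804
  d = 269: σ(269) · φ(538/269) = 270 · 1 = 270
  d = 538: σ(538) · φ(538/538) = 810 · 1 = 810
Summing: (σ * φ)(538) = 268 + 804 + 270 + 810 = 2152.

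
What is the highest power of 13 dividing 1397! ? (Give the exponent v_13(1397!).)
v_13(1397!) = 115

Legendre's formula: v_p(n!) = Σ_{k ≥ 1} ⌊n / p^k⌋. For p = 13, n = 1397, the terms are:
  ⌊1397/13^1⌋ = ⌊1397/13⌋ = 107
  ⌊1397/13^2⌋ = ⌊1397/169⌋ = 8
(the next term ⌊1397/13^3⌋ = 0, terminating the sum). Summing: v_13(1397!) = 107 + 8 = 115.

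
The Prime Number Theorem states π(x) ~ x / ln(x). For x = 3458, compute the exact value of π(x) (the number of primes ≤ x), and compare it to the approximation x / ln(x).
π(3458) = 483;  x/ln(x) ≈ 424.38;  relative error ≈ 12.14%.

Directly count primes up to 3458: π(3458) = 483. The PNT approximation gives 3458/ln(3458) ≈ 3458/8.14845 ≈ 424.38. Relative error (π(x) − x/ln(x)) / π(x) ≈ 12.14%; the approximation is known to undercount slightly (Li(x) is a better estimate).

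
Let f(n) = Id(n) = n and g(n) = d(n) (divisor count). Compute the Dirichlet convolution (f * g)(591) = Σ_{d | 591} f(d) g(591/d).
(Id * d)(591) = 995

Divisors of 591: [1, 3, 197, 591]. For each d | 591:
  d = 1: Id(1) · d(591/1) = 1 · 4 = 4
  d = 3: Id(3) · d(591/3) = 3 · 2 = 6
  d = 197: Id(197) · d(591/197) = 197 · 2 = 394
  d = 591: Id(591) · d(591/591) = 591 · 1 = 591
Summing: (Id * d)(591) = 4 + 6 + 394 + 591 = 995.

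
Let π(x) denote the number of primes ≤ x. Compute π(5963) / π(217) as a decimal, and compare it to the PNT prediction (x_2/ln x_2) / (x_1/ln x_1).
π(5963)/π(217) = 781/47 ≈ 16.6170;  PNT prediction ≈ 17.0056.

π(217) = 47 and π(5963) = 781, so π(5963)/π(217) ≈ 16.6170. The PNT-predicted ratio is (5963/ln(5963)) / (217/ln(217)) ≈ 17.0056. The two agree to within a few percent, as expected.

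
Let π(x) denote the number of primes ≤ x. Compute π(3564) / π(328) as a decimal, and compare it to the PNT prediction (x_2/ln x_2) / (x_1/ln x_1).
π(3564)/π(328) = 499/66 ≈ 7.5606;  PNT prediction ≈ 7.6964.

π(328) = 66 and π(3564) = 499, so π(3564)/π(328) ≈ 7.5606. The PNT-predicted ratio is (3564/ln(3564)) / (328/ln(328)) ≈ 7.6964. The two agree to within a few percent, as expected.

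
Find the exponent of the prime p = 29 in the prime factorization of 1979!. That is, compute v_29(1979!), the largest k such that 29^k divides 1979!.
v_29(1979!) = 70

Legendre's formula: v_p(n!) = Σ_{k ≥ 1} ⌊n / p^k⌋. For p = 29, n = 1979, the terms are:
  ⌊1979/29^1⌋ = ⌊1979/29⌋ = 68
  ⌊1979/29^2⌋ = ⌊1979/841⌋ = 2
(the next term ⌊1979/29^3⌋ = 0, terminating the sum). Summing: v_29(1979!) = 68 + 2 = 70.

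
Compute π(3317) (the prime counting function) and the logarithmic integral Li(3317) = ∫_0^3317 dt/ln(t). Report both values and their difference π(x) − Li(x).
π(3317) = 466;  Li(3317) ≈ 482.10;  π(x) − Li(x) ≈ -16.10.

Direct count of primes ≤ 3317 gives π(3317) = 466. Numerical evaluation of the logarithmic integral gives Li(3317) ≈ 482.10. The difference π(x) − Li(x) ≈ -16.10 is typically negative for small/moderate x (Li(x) overestimates), though Littlewood's theorem shows this sign changes infinitely often.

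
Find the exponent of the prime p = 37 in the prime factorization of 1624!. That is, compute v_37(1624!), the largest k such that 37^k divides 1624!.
v_37(1624!) = 44

Legendre's formula: v_p(n!) = Σ_{k ≥ 1} ⌊n / p^k⌋. For p = 37, n = 1624, the terms are:
  ⌊1624/37^1⌋ = ⌊1624/37⌋ = 43
  ⌊1624/37^2⌋ = ⌊1624/1369⌋ = 1
(the next term ⌊1624/37^3⌋ = 0, terminating the sum). Summing: v_37(1624!) = 43 + 1 = 44.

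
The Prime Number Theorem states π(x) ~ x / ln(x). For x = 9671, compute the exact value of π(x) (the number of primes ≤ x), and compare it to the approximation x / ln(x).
π(9671) = 1193;  x/ln(x) ≈ 1053.84;  relative error ≈ 11.66%.

Directly count primes up to 9671: π(9671) = 1193. The PNT approximation gives 9671/ln(9671) ≈ 9671/9.17689 ≈ 1053.84. Relative error (π(x) − x/ln(x)) / π(x) ≈ 11.66%; the approximation is known to undercount slightly (Li(x) is a better estimate).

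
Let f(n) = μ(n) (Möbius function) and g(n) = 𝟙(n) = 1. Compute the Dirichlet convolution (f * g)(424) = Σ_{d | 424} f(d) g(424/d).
(μ * 𝟙)(424) = 0

Divisors of 424: [1, 2, 4, 8, 53, 106, 212, 424]. For each d | 424:
  d = 1: μ(1) · 𝟙(424/1) = 1 · 1 = 1
  d = 2: μ(2) · 𝟙(424/2) = -1 · 1 = -1
  d = 4: μ(4) · 𝟙(424/4) = 0 · 1 = 0
  d = 8: μ(8) · 𝟙(424/8) = 0 · 1 = 0
  d = 53: μ(53) · 𝟙(424/53) = -1 · 1 = -1
  d = 106: μ(106) · 𝟙(424/106) = 1 · 1 = 1
  d = 212: μ(212) · 𝟙(424/212) = 0 · 1 = 0
  d = 424: μ(424) · 𝟙(424/424) = 0 · 1 = 0
Summing: (μ * 𝟙)(424) = 1 + -1 + 0 + 0 + -1 + 1 + 0 + 0 = 0.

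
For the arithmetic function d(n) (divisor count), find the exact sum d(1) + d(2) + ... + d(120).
Σ_{n ≤ 120} d(n) = 602

Compute d(n) for each 1 ≤ n ≤ 120: d(1) = 1, d(2) = 2, d(3) = 2, d(4) = 3, d(5) = 2, d(6) = 4, d(7) = 2, d(8) = 4, d(9) = 3, d(10) = 4, d(11) = 2, d(12) = 6, d(13) = 2, d(14) = 4, d(15) = 4, d(16) = 5, d(17) = 2, d(18) = 6, d(19) = 2, d(20) = 6, d(21) = 4, d(22) = 4, d(23) = 2, d(24) = 8, d(25) = 3, d(26) = 4, d(27) = 4, d(28) = 6, d(29) = 2, d(30) = 8, d(31) = 2, d(32) = 6, d(33) = 4, d(34) = 4, d(35) = 4, d(36) = 9, d(37) = 2, d(38) = 4, d(39) = 4, d(40) = 8, d(41) = 2, d(42) = 8, d(43) = 2, d(44) = 6, d(45) = 6, d(46) = 4, d(47) = 2, d(48) = 10, d(49) = 3, d(50) = 6, d(51) = 4, d(52) = 6, d(53) = 2, d(54) = 8, d(55) = 4, d(56) = 8, d(57) = 4, d(58) = 4, d(59) = 2, d(60) = 12, d(61) = 2, d(62) = 4, d(63) = 6, d(64) = 7, d(65) = 4, d(66) = 8, d(67) = 2, d(68) = 6, d(69) = 4, d(70) = 8, d(71) = 2, d(72) = 12, d(73) = 2, d(74) = 4, d(75) = 6, d(76) = 6, d(77) = 4, d(78) = 8, d(79) = 2, d(80) = 10, d(81) = 5, d(82) = 4, d(83) = 2, d(84) = 12, d(85) = 4, d(86) = 4, d(87) = 4, d(88) = 8, d(89) = 2, d(90) = 12, d(91) = 4, d(92) = 6, d(93) = 4, d(94) = 4, d(95) = 4, d(96) = 12, d(97) = 2, d(98) = 6, d(99) = 6, d(100) = 9, d(101) = 2, d(102) = 8, d(103) = 2, d(104) = 8, d(105) = 8, d(106) = 4, d(107) = 2, d(108) = 12, d(109) = 2, d(110) = 8, d(111) = 4, d(112) = 10, d(113) = 2, d(114) = 8, d(115) = 4, d(116) = 6, d(117) = 6, d(118) = 4, d(119) = 4, d(120) = 16. Summing all 120 values: 602. (Dirichlet's divisor formula: Σ_{n ≤ x} d(n) = x ln(x) + (2γ − 1) x + O(√x). For x = 120, the asymptotic estimate is ≈ 593.03.)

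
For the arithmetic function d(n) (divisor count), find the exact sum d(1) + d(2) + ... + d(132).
Σ_{n ≤ 132} d(n) = 671

Compute d(n) for each 1 ≤ n ≤ 132: d(1) = 1, d(2) = 2, d(3) = 2, d(4) = 3, d(5) = 2, d(6) = 4, d(7) = 2, d(8) = 4, d(9) = 3, d(10) = 4, d(11) = 2, d(12) = 6, d(13) = 2, d(14) = 4, d(15) = 4, d(16) = 5, d(17) = 2, d(18) = 6, d(19) = 2, d(20) = 6, d(21) = 4, d(22) = 4, d(23) = 2, d(24) = 8, d(25) = 3, d(26) = 4, d(27) = 4, d(28) = 6, d(29) = 2, d(30) = 8, d(31) = 2, d(32) = 6, d(33) = 4, d(34) = 4, d(35) = 4, d(36) = 9, d(37) = 2, d(38) = 4, d(39) = 4, d(40) = 8, d(41) = 2, d(42) = 8, d(43) = 2, d(44) = 6, d(45) = 6, d(46) = 4, d(47) = 2, d(48) = 10, d(49) = 3, d(50) = 6, d(51) = 4, d(52) = 6, d(53) = 2, d(54) = 8, d(55) = 4, d(56) = 8, d(57) = 4, d(58) = 4, d(59) = 2, d(60) = 12, d(61) = 2, d(62) = 4, d(63) = 6, d(64) = 7, d(65) = 4, d(66) = 8, d(67) = 2, d(68) = 6, d(69) = 4, d(70) = 8, d(71) = 2, d(72) = 12, d(73) = 2, d(74) = 4, d(75) = 6, d(76) = 6, d(77) = 4, d(78) = 8, d(79) = 2, d(80) = 10, d(81) = 5, d(82) = 4, d(83) = 2, d(84) = 12, d(85) = 4, d(86) = 4, d(87) = 4, d(88) = 8, d(89) = 2, d(90) = 12, d(91) = 4, d(92) = 6, d(93) = 4, d(94) = 4, d(95) = 4, d(96) = 12, d(97) = 2, d(98) = 6, d(99) = 6, d(100) = 9, d(101) = 2, d(102) = 8, d(103) = 2, d(104) = 8, d(105) = 8, d(106) = 4, d(107) = 2, d(108) = 12, d(109) = 2, d(110) = 8, d(111) = 4, d(112) = 10, d(113) = 2, d(114) = 8, d(115) = 4, d(116) = 6, d(117) = 6, d(118) = 4, d(119) = 4, d(120) = 16, d(121) = 3, d(122) = 4, d(123) = 4, d(124) = 6, d(125) = 4, d(126) = 12, d(127) = 2, d(128) = 8, d(129) = 4, d(130) = 8, d(131) = 2, d(132) = 12. Summing all 132 values: 671. (Dirichlet's divisor formula: Σ_{n ≤ x} d(n) = x ln(x) + (2γ − 1) x + O(√x). For x = 132, the asymptotic estimate is ≈ 664.91.)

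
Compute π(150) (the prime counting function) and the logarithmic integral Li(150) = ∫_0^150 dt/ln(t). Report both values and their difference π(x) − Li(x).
π(150) = 35;  Li(150) ≈ 40.50;  π(x) − Li(x) ≈ -5.50.

Direct count of primes ≤ 150 gives π(150) = 35. Numerical evaluation of the logarithmic integral gives Li(150) ≈ 40.50. The difference π(x) − Li(x) ≈ -5.50 is typically negative for small/moderate x (Li(x) overestimates), though Littlewood's theorem shows this sign changes infinitely often.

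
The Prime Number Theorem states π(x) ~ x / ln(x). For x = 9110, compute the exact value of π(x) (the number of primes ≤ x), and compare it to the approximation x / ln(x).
π(9110) = 1130;  x/ln(x) ≈ 999.22;  relative error ≈ 11.57%.

Directly count primes up to 9110: π(9110) = 1130. The PNT approximation gives 9110/ln(9110) ≈ 9110/9.11713 ≈ 999.22. Relative error (π(x) − x/ln(x)) / π(x) ≈ 11.57%; the approximation is known to undercount slightly (Li(x) is a better estimate).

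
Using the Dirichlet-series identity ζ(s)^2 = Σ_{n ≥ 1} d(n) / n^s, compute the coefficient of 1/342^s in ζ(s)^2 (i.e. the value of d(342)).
d(342) = 12

ζ(s)^2 = (Σ 1/m^s)(Σ 1/k^s). The coefficient of 1/n^s in the product is the number of ordered pairs (m, k) with mk = n, which equals d(n). For n = 342, divisors are [1, 2, 3, 6, 9, 18, 19, 38, 57, 114, 171, 342], so d(342) = 12.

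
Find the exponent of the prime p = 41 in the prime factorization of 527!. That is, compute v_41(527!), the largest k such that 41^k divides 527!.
v_41(527!) = 12

Legendre's formula: v_p(n!) = Σ_{k ≥ 1} ⌊n / p^k⌋. For p = 41, n = 527, the terms are:
  ⌊527/41^1⌋ = ⌊527/41⌋ = 12
(the next term ⌊527/41^2⌋ = 0, terminating the sum). Summing: v_41(527!) = 12 = 12.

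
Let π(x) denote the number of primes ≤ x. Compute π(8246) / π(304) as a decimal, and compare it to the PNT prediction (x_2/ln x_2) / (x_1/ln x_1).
π(8246)/π(304) = 1035/62 ≈ 16.6935;  PNT prediction ≈ 17.1971.

π(304) = 62 and π(8246) = 1035, so π(8246)/π(304) ≈ 16.6935. The PNT-predicted ratio is (8246/ln(8246)) / (304/ln(304)) ≈ 17.1971. The two agree to within a few percent, as expected.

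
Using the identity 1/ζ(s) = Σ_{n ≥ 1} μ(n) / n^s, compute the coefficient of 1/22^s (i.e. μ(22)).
μ(22) = 1

Factor n = 22 = 2 · 11. μ(n) = 0 if any exponent ≥ 2 (not squarefree); otherwise μ(n) = (−1)^{ω(n)} where ω(n) is the number of distinct prime factors. Applying: μ(22) = 1.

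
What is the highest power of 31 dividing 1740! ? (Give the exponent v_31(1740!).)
v_31(1740!) = 57

Legendre's formula: v_p(n!) = Σ_{k ≥ 1} ⌊n / p^k⌋. For p = 31, n = 1740, the terms are:
  ⌊1740/31^1⌋ = ⌊1740/31⌋ = 56
  ⌊1740/31^2⌋ = ⌊1740/961⌋ = 1
(the next term ⌊1740/31^3⌋ = 0, terminating the sum). Summing: v_31(1740!) = 56 + 1 = 57.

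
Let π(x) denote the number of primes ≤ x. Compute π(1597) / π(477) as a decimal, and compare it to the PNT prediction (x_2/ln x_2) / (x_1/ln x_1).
π(1597)/π(477) = 251/91 ≈ 2.7582;  PNT prediction ≈ 2.7995.

π(477) = 91 and π(1597) = 251, so π(1597)/π(477) ≈ 2.7582. The PNT-predicted ratio is (1597/ln(1597)) / (477/ln(477)) ≈ 2.7995. The two agree to within a few percent, as expected.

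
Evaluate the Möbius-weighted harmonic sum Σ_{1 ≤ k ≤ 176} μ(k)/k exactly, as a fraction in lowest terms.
Σ μ(k)/k = -291895861671370214401988773976597804369856804354890517841750669749/27764983964554203230141949225149376041830084932479143674493613998285

Values of μ(k) for 1 ≤ k ≤ 176: μ(1) = 1, μ(2) = -1, μ(3) = -1, μ(5) = -1, μ(6) = 1, μ(7) = -1, μ(10) = 1, μ(11) = -1, μ(13) = -1, μ(14) = 1, μ(15) = 1, μ(17) = -1, μ(19) = -1, μ(21) = 1, μ(22) = 1, μ(23) = -1, μ(26) = 1, μ(29) = -1, μ(30) = -1, μ(31) = -1, μ(33) = 1, μ(34) = 1, μ(35) = 1, μ(37) = -1, μ(38) = 1, μ(39) = 1, μ(41) = -1, μ(42) = -1, μ(43) = -1, μ(46) = 1, μ(47) = -1, μ(51) = 1, μ(53) = -1, μ(55) = 1, μ(57) = 1, μ(58) = 1, μ(59) = -1, μ(61) = -1, μ(62) = 1, μ(65) = 1, μ(66) = -1, μ(67) = -1, μ(69) = 1, μ(70) = -1, μ(71) = -1, μ(73) = -1, μ(74) = 1, μ(77) = 1, μ(78) = -1, μ(79) = -1, μ(82) = 1, μ(83) = -1, μ(85) = 1, μ(86) = 1, μ(87) = 1, μ(89) = -1, μ(91) = 1, μ(93) = 1, μ(94) = 1, μ(95) = 1, μ(97) = -1, μ(101) = -1, μ(102) = -1, μ(103) = -1, μ(105) = -1, μ(106) = 1, μ(107) = -1, μ(109) = -1, μ(110) = -1, μ(111) = 1, μ(113) = -1, μ(114) = -1, μ(115) = 1, μ(118) = 1, μ(119) = 1, μ(122) = 1, μ(123) = 1, μ(127) = -1, μ(129) = 1, μ(130) = -1, μ(131) = -1, μ(133) = 1, μ(134) = 1, μ(137) = -1, μ(138) = -1, μ(139) = -1, μ(141) = 1, μ(142) = 1, μ(143) = 1, μ(145) = 1, μ(146) = 1, μ(149) = -1, μ(151) = -1, μ(154) = -1, μ(155) = 1, μ(157) = -1, μ(158) = 1, μ(159) = 1, μ(161) = 1, μ(163) = -1, μ(165) = -1, μ(166) = 1, μ(167) = -1, μ(170) = -1, μ(173) = -1, μ(174) = -1, with μ = 0 on non-squarefree integers. Summing μ(k)/k for k where μ(k) ≠ 0 gives -291895861671370214401988773976597804369856804354890517841750669749/27764983964554203230141949225149376041830084932479143674493613998285 ≈ -0.0105. (PNT ⟺ this sum → 0 as n → ∞.)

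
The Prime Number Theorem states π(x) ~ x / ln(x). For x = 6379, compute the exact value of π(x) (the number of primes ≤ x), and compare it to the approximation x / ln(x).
π(6379) = 832;  x/ln(x) ≈ 728.13;  relative error ≈ 12.48%.

Directly count primes up to 6379: π(6379) = 832. The PNT approximation gives 6379/ln(6379) ≈ 6379/8.76077 ≈ 728.13. Relative error (π(x) − x/ln(x)) / π(x) ≈ 12.48%; the approximation is known to undercount slightly (Li(x) is a better estimate).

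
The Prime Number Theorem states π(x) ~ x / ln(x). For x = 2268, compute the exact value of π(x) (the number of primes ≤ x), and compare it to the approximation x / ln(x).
π(2268) = 336;  x/ln(x) ≈ 293.53;  relative error ≈ 12.64%.

Directly count primes up to 2268: π(2268) = 336. The PNT approximation gives 2268/ln(2268) ≈ 2268/7.72665 ≈ 293.53. Relative error (π(x) − x/ln(x)) / π(x) ≈ 12.64%; the approximation is known to undercount slightly (Li(x) is a better estimate).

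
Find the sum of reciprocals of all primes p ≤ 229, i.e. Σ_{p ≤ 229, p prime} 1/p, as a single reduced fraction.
Σ 1/p = 37527519788898476695193360507423991967783840502510585362878348092116031948860199524739442233/19078266889580195013601891820992757757219839668357012055907516904309700014933909014729740190

π(229) = 50, so the primes ≤ 229 are [2, 3, 5, 7, 11, 13, 17, 19, 23, 29, 31, 37, 41, 43, 47, 53, 59, 61, 67, 71, 73, 79, 83, 89, 97, 101, 103, 107, 109, 113, 127, 131, 137, 139, 149, 151, 157, 163, 167, 173, 179, 181, 191, 193, 197, 199, 211, 223, 227, 229]. Summing 1/p over these primes: 37527519788898476695193360507423991967783840502510585362878348092116031948860199524739442233/19078266889580195013601891820992757757219839668357012055907516904309700014933909014729740190 ≈ 1.9670. Mertens estimate ln ln(229) + 0.2615 ≈ 1.9541.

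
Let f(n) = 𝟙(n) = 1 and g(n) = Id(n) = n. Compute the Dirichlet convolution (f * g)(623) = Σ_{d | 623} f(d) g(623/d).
(𝟙 * Id)(623) = 720

Divisors of 623: [1, 7, 89, 623]. For each d | 623:
  d = 1: 𝟙(1) · Id(623/1) = 1 · 623 = 623
  d = 7: 𝟙(7) · Id(623/7) = 1 · 89 = 89
  d = 89: 𝟙(89) · Id(623/89) = 1 · 7 = 7
  d = 623: 𝟙(623) · Id(623/623) = 1 · 1 = 1
Summing: (𝟙 * Id)(623) = 623 + 89 + 7 + 1 = 720.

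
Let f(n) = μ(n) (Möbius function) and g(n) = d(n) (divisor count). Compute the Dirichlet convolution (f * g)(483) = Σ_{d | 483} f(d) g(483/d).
(μ * d)(483) = 1

Divisors of 483: [1, 3, 7, 21, 23, 69, 161, 483]. For each d | 483:
  d = 1: μ(1) · d(483/1) = 1 · 8 = 8
  d = 3: μ(3) · d(483/3) = -1 · 4 = -4
  d = 7: μ(7) · d(483/7) = -1 · 4 = -4
  d = 21: μ(21) · d(483/21) = 1 · 2 = 2
  d = 23: μ(23) · d(483/23) = -1 · 4 = -4
  d = 69: μ(69) · d(483/69) = 1 · 2 = 2
  d = 161: μ(161) · d(483/161) = 1 · 2 = 2
  d = 483: μ(483) · d(483/483) = -1 · 1 = -1
Summing: (μ * d)(483) = 8 + -4 + -4 + 2 + -4 + 2 + 2 + -1 = 1.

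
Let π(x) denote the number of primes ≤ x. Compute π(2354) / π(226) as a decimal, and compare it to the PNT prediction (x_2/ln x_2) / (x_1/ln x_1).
π(2354)/π(226) = 349/48 ≈ 7.2708;  PNT prediction ≈ 7.2721.

π(226) = 48 and π(2354) = 349, so π(2354)/π(226) ≈ 7.2708. The PNT-predicted ratio is (2354/ln(2354)) / (226/ln(226)) ≈ 7.2721. The two agree to within a few percent, as expected.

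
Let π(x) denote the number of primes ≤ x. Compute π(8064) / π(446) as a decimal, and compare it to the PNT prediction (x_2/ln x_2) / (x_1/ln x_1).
π(8064)/π(446) = 1013/86 ≈ 11.7791;  PNT prediction ≈ 12.2619.

π(446) = 86 and π(8064) = 1013, so π(8064)/π(446) ≈ 11.7791. The PNT-predicted ratio is (8064/ln(8064)) / (446/ln(446)) ≈ 12.2619. The two agree to within a few percent, as expected.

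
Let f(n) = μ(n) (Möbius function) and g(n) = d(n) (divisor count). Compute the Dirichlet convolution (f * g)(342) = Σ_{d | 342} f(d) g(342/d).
(μ * d)(342) = 1

Divisors of 342: [1, 2, 3, 6, 9, 18, 19, 38, 57, 114, 171, 342]. For each d | 342:
  d = 1: μ(1) · d(342/1) = 1 · 12 = 12
  d = 2: μ(2) · d(342/2) = -1 · 6 = -6
  d = 3: μ(3) · d(342/3) = -1 · 8 = -8
  d = 6: μ(6) · d(342/6) = 1 · 4 = 4
  d = 9: μ(9) · d(342/9) = 0 · 4 = 0
  d = 18: μ(18) · d(342/18) = 0 · 2 = 0
  d = 19: μ(19) · d(342/19) = -1 · 6 = -6
  d = 38: μ(38) · d(342/38) = 1 · 3 = 3
  d = 57: μ(57) · d(342/57) = 1 · 4 = 4
  d = 114: μ(114) · d(342/114) = -1 · 2 = -2
  d = 171: μ(171) · d(342/171) = 0 · 2 = 0
  d = 342: μ(342) · d(342/342) = 0 · 1 = 0
Summing: (μ * d)(342) = 12 + -6 + -8 + 4 + 0 + 0 + -6 + 3 + 4 + -2 + 0 + 0 = 1.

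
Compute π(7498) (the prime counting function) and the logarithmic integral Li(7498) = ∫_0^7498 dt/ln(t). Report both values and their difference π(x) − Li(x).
π(7498) = 949;  Li(7498) ≈ 970.36;  π(x) − Li(x) ≈ -21.36.

Direct count of primes ≤ 7498 gives π(7498) = 949. Numerical evaluation of the logarithmic integral gives Li(7498) ≈ 970.36. The difference π(x) − Li(x) ≈ -21.36 is typically negative for small/moderate x (Li(x) overestimates), though Littlewood's theorem shows this sign changes infinitely often.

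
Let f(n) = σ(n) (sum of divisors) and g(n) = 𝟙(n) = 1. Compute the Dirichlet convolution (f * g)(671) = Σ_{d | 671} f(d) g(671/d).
(σ * 𝟙)(671) = 819

Divisors of 671: [1, 11, 61, 671]. For each d | 671:
  d = 1: σ(1) · 𝟙(671/1) = 1 · 1 = 1
  d = 11: σ(11) · 𝟙(671/11) = 12 · 1 = 12
  d = 61: σ(61) · 𝟙(671/61) = 62 · 1 = 62
  d = 671: σ(671) · 𝟙(671/671) = 744 · 1 = 744
Summing: (σ * 𝟙)(671) = 1 + 12 + 62 + 744 = 819.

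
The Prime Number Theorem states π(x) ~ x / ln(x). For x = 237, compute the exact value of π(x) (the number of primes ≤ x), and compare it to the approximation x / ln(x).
π(237) = 51;  x/ln(x) ≈ 43.34;  relative error ≈ 15.01%.

Directly count primes up to 237: π(237) = 51. The PNT approximation gives 237/ln(237) ≈ 237/5.46806 ≈ 43.34. Relative error (π(x) − x/ln(x)) / π(x) ≈ 15.01%; the approximation is known to undercount slightly (Li(x) is a better estimate).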